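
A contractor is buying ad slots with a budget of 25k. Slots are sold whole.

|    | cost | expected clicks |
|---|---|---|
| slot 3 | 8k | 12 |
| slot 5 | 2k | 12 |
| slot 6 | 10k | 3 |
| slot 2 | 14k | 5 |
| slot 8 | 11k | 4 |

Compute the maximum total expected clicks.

Treat it as a binary knapsack problem.
slot 3 + slot 5 + slot 6: cost 8 + 2 + 10 = 20 ≤ 25, expected clicks 12 + 12 + 3 = 27.
slot 3 + slot 5 + slot 8: cost 8 + 2 + 11 = 21 ≤ 25, expected clicks 12 + 12 + 4 = 28.
slot 3 + slot 5 + slot 2: cost 8 + 2 + 14 = 24 ≤ 25, expected clicks 12 + 12 + 5 = 29.
Best is slot 3, slot 5, and slot 2 with total expected clicks 29.

29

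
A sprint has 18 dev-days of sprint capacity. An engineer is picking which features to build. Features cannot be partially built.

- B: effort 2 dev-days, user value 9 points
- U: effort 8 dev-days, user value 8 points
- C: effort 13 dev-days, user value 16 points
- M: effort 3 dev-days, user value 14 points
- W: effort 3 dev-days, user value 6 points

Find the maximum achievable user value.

This is an integer program with binary decision variables.
Take B, C, and M: effort 2 + 13 + 3 = 18 ≤ 18, user value 9 + 16 + 14 = 39.
No other feasible combination does better.

39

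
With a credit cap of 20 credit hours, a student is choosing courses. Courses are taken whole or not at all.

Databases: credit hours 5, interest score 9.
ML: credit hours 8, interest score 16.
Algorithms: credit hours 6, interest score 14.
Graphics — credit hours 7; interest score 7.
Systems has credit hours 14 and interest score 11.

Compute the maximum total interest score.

39

Treat it as a binary knapsack problem.
Databases + ML + Algorithms: credit hours 5 + 8 + 6 = 19 ≤ 20, interest score 9 + 16 + 14 = 39.
Databases + ML + Graphics: credit hours 5 + 8 + 7 = 20 ≤ 20, interest score 9 + 16 + 7 = 32.
ML + Algorithms: credit hours 8 + 6 = 14 ≤ 20, interest score 16 + 14 = 30.
Best is Databases, ML, and Algorithms with total interest score 39.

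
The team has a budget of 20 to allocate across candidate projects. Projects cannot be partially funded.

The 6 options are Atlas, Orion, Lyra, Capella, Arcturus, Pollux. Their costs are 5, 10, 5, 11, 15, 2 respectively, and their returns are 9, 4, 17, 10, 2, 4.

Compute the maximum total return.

Treat it as a binary knapsack problem.
Take Lyra, Capella, and Pollux: cost 5 + 11 + 2 = 18 ≤ 20, return 17 + 10 + 4 = 31.
No other feasible combination does better.

31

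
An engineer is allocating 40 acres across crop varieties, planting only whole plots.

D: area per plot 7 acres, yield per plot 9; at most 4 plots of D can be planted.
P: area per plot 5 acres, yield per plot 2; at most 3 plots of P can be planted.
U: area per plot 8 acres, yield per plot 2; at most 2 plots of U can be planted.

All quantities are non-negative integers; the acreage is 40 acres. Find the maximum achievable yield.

4×D and 1×U: area 36 ≤ 40, yield 4·9 + 1·2 = 38.
4×D and 2×P: area 38 ≤ 40, yield 4·9 + 2·2 = 40.
Best is 40.

40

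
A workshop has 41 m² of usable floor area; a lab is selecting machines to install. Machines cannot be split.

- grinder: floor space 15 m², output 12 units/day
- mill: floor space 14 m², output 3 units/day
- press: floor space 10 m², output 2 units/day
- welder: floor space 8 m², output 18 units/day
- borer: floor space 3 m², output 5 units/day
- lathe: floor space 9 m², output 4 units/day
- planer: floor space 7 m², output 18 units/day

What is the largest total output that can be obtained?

53

Take grinder, welder, borer, and planer: floor space 15 + 8 + 3 + 7 = 33 ≤ 41, output 12 + 18 + 5 + 18 = 53.
No other feasible combination does better.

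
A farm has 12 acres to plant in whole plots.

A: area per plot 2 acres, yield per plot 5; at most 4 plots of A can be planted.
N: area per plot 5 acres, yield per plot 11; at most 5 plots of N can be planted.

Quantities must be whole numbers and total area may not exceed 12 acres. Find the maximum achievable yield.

3×A and 1×N: area 11 ≤ 12, yield 3·5 + 1·11 = 26.
1×A and 2×N: area 12 ≤ 12, yield 1·5 + 2·11 = 27.
Best is 27.

27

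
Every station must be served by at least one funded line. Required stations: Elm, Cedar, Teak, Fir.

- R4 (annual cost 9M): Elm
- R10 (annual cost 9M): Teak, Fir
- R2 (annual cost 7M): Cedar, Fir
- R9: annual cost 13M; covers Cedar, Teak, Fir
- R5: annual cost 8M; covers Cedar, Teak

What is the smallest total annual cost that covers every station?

The greedy cost-per-new-station heuristic would pick R2, R5, and R4 for 24, but a cheaper cover exists.
Choose R4 and R9: together they cover Elm, Cedar, Teak, Fir — every station.
Total annual cost: 9 + 13 = 22.
No cover costs less than 22.

22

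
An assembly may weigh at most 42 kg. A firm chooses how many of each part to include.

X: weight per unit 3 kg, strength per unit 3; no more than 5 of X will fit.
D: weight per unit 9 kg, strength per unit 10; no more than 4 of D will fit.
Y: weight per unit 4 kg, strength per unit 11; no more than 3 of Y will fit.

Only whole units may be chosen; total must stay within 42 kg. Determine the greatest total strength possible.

This is a bounded integer knapsack.
Take 1×X, 3×D, and 3×Y: weight 42 ≤ 42, strength 1·3 + 3·10 + 3·11 = 66.
Y has the best ratio (11/4) and is taken to its limit of 3; remaining capacity is filled optimally with the others.

66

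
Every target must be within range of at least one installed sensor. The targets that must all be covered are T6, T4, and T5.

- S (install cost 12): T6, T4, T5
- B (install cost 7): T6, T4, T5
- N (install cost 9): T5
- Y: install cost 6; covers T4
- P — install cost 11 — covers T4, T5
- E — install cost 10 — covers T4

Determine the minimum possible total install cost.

B alone covers T6, T4, T5 — every target.
Total install cost: 7.

7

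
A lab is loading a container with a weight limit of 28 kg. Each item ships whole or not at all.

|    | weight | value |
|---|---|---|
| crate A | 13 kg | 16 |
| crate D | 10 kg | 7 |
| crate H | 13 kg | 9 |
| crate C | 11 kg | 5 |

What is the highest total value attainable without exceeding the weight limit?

25

This is an integer program with binary decision variables.
Take crate A and crate H: weight 13 + 13 = 26 ≤ 28, value 16 + 9 = 25.
No other feasible combination does better.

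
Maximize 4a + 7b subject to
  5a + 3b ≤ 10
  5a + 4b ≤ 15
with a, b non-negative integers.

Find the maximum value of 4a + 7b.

The continuous relaxation peaks at (0, 3.33) with value 23.33; rounding to a feasible lattice point costs some objective.
(a,b)=(0,3): 5·0+3·3=9≤10, 5·0+4·3=12≤15, objective 21.
(a,b)=(0,2): 5·0+3·2=6≤10, 5·0+4·2=8≤15, objective 14.
No feasible integer point exceeds 21.

21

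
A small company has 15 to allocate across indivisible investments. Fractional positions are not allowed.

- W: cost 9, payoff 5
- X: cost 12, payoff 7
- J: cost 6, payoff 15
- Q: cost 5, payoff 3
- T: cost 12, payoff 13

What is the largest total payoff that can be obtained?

20

J + Q: cost 6 + 5 = 11 ≤ 15, payoff 15 + 3 = 18.
W + J: cost 9 + 6 = 15 ≤ 15, payoff 5 + 15 = 20.
J: cost 6 ≤ 15, payoff 15.
Best is W and J with total payoff 20.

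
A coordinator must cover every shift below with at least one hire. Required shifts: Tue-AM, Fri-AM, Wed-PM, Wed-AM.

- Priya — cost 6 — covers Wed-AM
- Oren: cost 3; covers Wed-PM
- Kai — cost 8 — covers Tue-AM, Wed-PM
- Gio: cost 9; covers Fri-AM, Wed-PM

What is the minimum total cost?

The greedy cost-per-new-shift heuristic would pick Oren, Priya, Kai, and Gio for 26, but a cheaper cover exists.
Choose Priya, Kai, and Gio: together they cover Tue-AM, Fri-AM, Wed-PM, Wed-AM — every shift.
Total cost: 6 + 8 + 9 = 23.
No cover costs less than 23.

23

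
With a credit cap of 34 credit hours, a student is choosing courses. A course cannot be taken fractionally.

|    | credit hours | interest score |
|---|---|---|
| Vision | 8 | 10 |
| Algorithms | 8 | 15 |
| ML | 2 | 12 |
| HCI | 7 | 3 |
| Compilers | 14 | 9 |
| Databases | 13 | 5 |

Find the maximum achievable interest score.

46

This is an integer program with binary decision variables.
Take Vision, Algorithms, ML, and Compilers: credit hours 8 + 8 + 2 + 14 = 32 ≤ 34, interest score 10 + 15 + 12 + 9 = 46.
No other feasible combination does better.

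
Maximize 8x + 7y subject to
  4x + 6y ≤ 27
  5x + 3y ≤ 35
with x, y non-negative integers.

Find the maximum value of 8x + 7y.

48

(x,y)=(6,0): 4·6+6·0=24≤27, 5·6+3·0=30≤35, objective 48.
(x,y)=(5,1): 4·5+6·1=26≤27, 5·5+3·1=28≤35, objective 47.
(x,y)=(5,0): 4·5+6·0=20≤27, 5·5+3·0=25≤35, objective 40.
Maximum is 48 at (x,y)=(6,0).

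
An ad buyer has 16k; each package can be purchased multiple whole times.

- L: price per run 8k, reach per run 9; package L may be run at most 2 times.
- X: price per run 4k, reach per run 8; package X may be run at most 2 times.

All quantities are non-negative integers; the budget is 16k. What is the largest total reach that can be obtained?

25

2×L: price 16 ≤ 16, reach 2·9 = 18.
1×L and 2×X: price 16 ≤ 16, reach 1·9 + 2·8 = 25.
Best is 25.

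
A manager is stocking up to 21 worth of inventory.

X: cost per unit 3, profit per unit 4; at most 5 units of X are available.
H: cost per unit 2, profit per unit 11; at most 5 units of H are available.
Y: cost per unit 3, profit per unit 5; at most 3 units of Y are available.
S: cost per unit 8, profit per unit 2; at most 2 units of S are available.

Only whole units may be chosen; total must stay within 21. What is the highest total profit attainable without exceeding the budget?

70

5×H and 3×Y: cost 19 ≤ 21, profit 5·11 + 3·5 = 70.
1×X, 5×H, and 2×Y: cost 19 ≤ 21, profit 1·4 + 5·11 + 2·5 = 69.
Best is 70.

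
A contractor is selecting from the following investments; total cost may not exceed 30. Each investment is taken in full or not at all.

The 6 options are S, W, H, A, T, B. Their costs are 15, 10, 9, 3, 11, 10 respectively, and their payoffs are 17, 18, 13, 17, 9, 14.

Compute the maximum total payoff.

This is an integer program with binary decision variables.
Take S, W, and A: cost 15 + 10 + 3 = 28 ≤ 30, payoff 17 + 18 + 17 = 52.
No other feasible combination does better.

52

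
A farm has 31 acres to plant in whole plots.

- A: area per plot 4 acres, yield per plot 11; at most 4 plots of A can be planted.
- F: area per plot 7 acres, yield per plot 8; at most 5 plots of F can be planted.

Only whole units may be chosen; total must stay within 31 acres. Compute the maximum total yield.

A has the best ratio (11/4); taking only A gives at most 4×11 = 44 (stopped by the supply cap of 4).
Mixing does better — 4×A and 2×F: area 30 ≤ 31, yield 4·11 + 2·8 = 60.

60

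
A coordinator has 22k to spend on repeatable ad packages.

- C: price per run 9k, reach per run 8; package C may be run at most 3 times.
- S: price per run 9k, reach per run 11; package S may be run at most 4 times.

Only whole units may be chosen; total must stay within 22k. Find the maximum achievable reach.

22

S has the best ratio (11/9); taking only S gives at most 2×11 = 22 (stopped by the price limit).
Optimal: 2×S: price 18 ≤ 22, reach 2·11 = 22.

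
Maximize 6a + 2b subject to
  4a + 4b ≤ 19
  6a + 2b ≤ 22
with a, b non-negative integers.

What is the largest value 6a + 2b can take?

20

Relaxing integrality, the LP optimum is 22.00 at (a,b) = (3.67, 0), which is not an integer point.
(a,b)=(3,1): 4·3+4·1=16≤19, 6·3+2·1=20≤22, objective 20.
(a,b)=(3,0): 4·3+4·0=12≤19, 6·3+2·0=18≤22, objective 18.
(a,b)=(2,2): 4·2+4·2=16≤19, 6·2+2·2=16≤22, objective 16.
Maximum is 20 at (a,b)=(3,1).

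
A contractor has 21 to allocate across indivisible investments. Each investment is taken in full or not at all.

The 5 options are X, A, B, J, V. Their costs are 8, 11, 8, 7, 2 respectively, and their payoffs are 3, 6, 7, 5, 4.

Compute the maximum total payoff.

17

Allowing fractional choices, the relaxed optimum would be about 18.2, but investments are indivisible.
A + J + V: cost 11 + 7 + 2 = 20 ≤ 21, payoff 6 + 5 + 4 = 15.
A + B + V: cost 11 + 8 + 2 = 21 ≤ 21, payoff 6 + 7 + 4 = 17.
B + J + V: cost 8 + 7 + 2 = 17 ≤ 21, payoff 7 + 5 + 4 = 16.
Best is A, B, and V with total payoff 17.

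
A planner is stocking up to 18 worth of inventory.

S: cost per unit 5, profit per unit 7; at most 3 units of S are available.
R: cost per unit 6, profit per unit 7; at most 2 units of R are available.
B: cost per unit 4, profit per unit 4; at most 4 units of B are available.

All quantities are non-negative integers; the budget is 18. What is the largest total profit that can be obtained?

22

This is a bounded integer knapsack.
Take 2×S and 2×B: cost 18 ≤ 18, profit 2·7 + 2·4 = 22.
No other integer combination yields more.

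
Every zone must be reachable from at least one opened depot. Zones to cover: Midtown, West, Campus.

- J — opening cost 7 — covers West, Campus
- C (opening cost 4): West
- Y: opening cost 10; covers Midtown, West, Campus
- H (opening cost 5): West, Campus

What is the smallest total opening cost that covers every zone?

10

Y alone covers Midtown, West, Campus — every zone.
Total opening cost: 10.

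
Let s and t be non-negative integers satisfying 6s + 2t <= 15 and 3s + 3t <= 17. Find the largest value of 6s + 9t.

45

Relaxing integrality, the LP optimum is 51.00 at (s,t) = (0, 5.67), which is not an integer point.
(s,t)=(0,5): 6·0+2·5=10≤15, 3·0+3·5=15≤17, objective 45.
(s,t)=(1,4): 6·1+2·4=14≤15, 3·1+3·4=15≤17, objective 42.
(s,t)=(0,4): 6·0+2·4=8≤15, 3·0+3·4=12≤17, objective 36.
No feasible integer point exceeds 45.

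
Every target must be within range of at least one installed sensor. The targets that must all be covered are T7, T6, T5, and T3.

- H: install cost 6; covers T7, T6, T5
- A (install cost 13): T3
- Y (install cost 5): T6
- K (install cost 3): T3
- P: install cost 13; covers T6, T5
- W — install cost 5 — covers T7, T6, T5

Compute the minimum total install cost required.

8

This is a weighted set-cover instance.
Choose K and W: together they cover T7, T6, T5, T3 — every target.
Total install cost: 3 + 5 = 8.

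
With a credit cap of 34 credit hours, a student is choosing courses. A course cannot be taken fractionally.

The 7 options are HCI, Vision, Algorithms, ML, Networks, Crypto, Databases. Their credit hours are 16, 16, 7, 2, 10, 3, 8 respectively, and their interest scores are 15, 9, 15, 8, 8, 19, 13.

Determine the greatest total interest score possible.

63

Allowing fractional choices, the relaxed optimum would be about 68.1, but courses are indivisible.
Algorithms + ML + Networks + Crypto + Databases: credit hours 7 + 2 + 10 + 3 + 8 = 30 ≤ 34, interest score 15 + 8 + 8 + 19 + 13 = 63.
HCI + Algorithms + Crypto + Databases: credit hours 16 + 7 + 3 + 8 = 34 ≤ 34, interest score 15 + 15 + 19 + 13 = 62.
Best is Algorithms, ML, Networks, Crypto, and Databases with total interest score 63.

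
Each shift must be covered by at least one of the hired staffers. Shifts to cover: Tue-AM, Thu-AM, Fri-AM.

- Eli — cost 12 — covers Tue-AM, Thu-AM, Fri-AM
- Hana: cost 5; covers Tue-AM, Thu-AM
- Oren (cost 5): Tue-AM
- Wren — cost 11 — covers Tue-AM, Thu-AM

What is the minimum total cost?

12

The greedy cost-per-new-shift heuristic would pick Hana and Eli for 17, but a cheaper cover exists.
Eli alone covers Tue-AM, Thu-AM, Fri-AM — every shift.
Total cost: 12.
No cover costs less than 12.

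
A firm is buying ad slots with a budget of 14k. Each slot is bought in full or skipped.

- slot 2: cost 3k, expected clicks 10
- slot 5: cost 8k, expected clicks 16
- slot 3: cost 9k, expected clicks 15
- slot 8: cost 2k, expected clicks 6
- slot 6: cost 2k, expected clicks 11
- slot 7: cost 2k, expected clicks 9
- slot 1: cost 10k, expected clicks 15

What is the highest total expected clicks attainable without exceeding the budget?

42

Take slot 5, slot 8, slot 6, and slot 7: cost 8 + 2 + 2 + 2 = 14 ≤ 14, expected clicks 16 + 6 + 11 + 9 = 42.
No other feasible combination does better.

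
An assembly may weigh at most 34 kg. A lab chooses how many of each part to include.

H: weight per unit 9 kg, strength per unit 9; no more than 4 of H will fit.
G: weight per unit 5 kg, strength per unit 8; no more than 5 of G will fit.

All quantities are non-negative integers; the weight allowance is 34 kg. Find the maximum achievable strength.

2×H and 3×G: weight 33 ≤ 34, strength 2·9 + 3·8 = 42.
1×H and 5×G: weight 34 ≤ 34, strength 1·9 + 5·8 = 49.
Best is 49.

49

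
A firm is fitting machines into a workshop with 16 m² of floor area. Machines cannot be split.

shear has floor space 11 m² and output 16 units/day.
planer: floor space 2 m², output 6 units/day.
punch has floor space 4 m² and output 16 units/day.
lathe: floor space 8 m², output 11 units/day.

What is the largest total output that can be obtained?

33

Allowing fractional choices, the relaxed optimum would be about 36.5, but machines are indivisible.
planer + punch + lathe: floor space 2 + 4 + 8 = 14 ≤ 16, output 6 + 16 + 11 = 33.
shear + punch: floor space 11 + 4 = 15 ≤ 16, output 16 + 16 = 32.
punch + lathe: floor space 4 + 8 = 12 ≤ 16, output 16 + 11 = 27.
Best is planer, punch, and lathe with total output 33.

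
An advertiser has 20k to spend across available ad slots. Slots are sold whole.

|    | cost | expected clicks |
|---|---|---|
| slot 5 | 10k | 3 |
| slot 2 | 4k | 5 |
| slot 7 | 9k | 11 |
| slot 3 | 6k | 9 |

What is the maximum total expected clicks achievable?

25

Allowing fractional choices, the relaxed optimum would be about 25.3, but ad slots are indivisible.
slot 2 + slot 7 + slot 3: cost 4 + 9 + 6 = 19 ≤ 20, expected clicks 5 + 11 + 9 = 25.
slot 7 + slot 3: cost 9 + 6 = 15 ≤ 20, expected clicks 11 + 9 = 20.
Best is slot 2, slot 7, and slot 3 with total expected clicks 25.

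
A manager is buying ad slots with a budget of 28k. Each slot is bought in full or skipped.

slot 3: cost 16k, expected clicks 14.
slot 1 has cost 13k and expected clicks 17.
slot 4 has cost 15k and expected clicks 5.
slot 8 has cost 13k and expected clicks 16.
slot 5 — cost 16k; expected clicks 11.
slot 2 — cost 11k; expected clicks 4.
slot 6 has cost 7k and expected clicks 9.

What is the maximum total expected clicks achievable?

slot 1 + slot 8: cost 13 + 13 = 26 ≤ 28, expected clicks 17 + 16 = 33.
slot 1 + slot 6: cost 13 + 7 = 20 ≤ 28, expected clicks 17 + 9 = 26.
Best is slot 1 and slot 8 with total expected clicks 33.

33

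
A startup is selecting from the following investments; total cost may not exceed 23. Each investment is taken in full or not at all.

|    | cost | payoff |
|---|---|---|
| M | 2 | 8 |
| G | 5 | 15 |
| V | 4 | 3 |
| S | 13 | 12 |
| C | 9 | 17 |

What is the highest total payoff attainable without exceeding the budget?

Allowing fractional choices, the relaxed optimum would be about 46.5, but investments are indivisible.
M + G + V + C: cost 2 + 5 + 4 + 9 = 20 ≤ 23, payoff 8 + 15 + 3 + 17 = 43.
M + G + C: cost 2 + 5 + 9 = 16 ≤ 23, payoff 8 + 15 + 17 = 40.
G + V + C: cost 5 + 4 + 9 = 18 ≤ 23, payoff 15 + 3 + 17 = 35.
Best is M, G, V, and C with total payoff 43.

43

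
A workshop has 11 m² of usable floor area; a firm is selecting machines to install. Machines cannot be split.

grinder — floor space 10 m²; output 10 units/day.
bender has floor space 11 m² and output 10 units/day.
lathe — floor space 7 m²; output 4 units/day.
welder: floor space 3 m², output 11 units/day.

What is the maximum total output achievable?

15

Allowing fractional choices, the relaxed optimum would be about 19.0, but machines are indivisible.
lathe + welder: floor space 7 + 3 = 10 ≤ 11, output 4 + 11 = 15.
grinder: floor space 10 ≤ 11, output 10.
welder: floor space 3 ≤ 11, output 11.
Best is lathe and welder with total output 15.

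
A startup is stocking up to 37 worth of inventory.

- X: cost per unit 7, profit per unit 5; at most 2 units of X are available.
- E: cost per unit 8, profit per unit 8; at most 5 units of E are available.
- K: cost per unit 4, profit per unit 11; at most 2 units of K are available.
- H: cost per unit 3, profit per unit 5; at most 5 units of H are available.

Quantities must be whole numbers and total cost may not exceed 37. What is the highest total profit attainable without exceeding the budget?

58

This is a bounded integer knapsack.
K has the best ratio (11/4); taking only K gives at most 2×11 = 22 (stopped by the supply cap of 2).
Mixing does better — 2×E, 2×K, and 4×H: cost 36 ≤ 37, profit 2·8 + 2·11 + 4·5 = 58.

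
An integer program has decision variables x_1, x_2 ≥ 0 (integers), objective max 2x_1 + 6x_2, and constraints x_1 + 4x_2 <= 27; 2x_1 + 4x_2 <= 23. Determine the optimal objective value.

32

(x_1,x_2)=(1,5) is feasible, giving 32.
(x_1,x_2)=(0,5) is feasible, giving 30.
The best lattice point is (1,5), giving 32.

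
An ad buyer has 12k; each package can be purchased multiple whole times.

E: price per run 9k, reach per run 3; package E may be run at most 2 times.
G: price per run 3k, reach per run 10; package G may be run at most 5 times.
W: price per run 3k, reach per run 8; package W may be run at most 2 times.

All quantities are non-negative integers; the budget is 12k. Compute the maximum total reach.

40

3×G and 1×W: price 12 ≤ 12, reach 3·10 + 1·8 = 38.
4×G: price 12 ≤ 12, reach 4·10 = 40.
Best is 40.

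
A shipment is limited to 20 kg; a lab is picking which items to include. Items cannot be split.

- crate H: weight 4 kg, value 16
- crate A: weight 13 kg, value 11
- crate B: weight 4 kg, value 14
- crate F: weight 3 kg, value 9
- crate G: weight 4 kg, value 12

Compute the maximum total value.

51

This is an integer program with binary decision variables.
Take crate H, crate B, crate F, and crate G: weight 4 + 4 + 3 + 4 = 15 ≤ 20, value 16 + 14 + 9 + 12 = 51.
No other feasible combination does better.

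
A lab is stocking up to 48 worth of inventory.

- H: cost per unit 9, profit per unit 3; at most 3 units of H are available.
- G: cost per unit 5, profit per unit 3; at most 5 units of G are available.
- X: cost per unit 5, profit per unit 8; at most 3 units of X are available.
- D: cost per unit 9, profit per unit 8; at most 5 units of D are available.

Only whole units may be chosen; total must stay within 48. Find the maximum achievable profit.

51

This is a bounded integer knapsack.
X has the best ratio (8/5); taking only X gives at most 3×8 = 24 (stopped by the supply cap of 3).
Mixing does better — 1×G, 3×X, and 3×D: cost 47 ≤ 48, profit 1·3 + 3·8 + 3·8 = 51.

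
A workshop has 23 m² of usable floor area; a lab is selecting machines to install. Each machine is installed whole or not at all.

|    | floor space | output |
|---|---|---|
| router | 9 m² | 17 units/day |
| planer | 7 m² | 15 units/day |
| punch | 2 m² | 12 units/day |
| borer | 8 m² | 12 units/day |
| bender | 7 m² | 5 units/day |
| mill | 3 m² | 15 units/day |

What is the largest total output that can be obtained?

Allowing fractional choices, the relaxed optimum would be about 62.0, but machines are indivisible.
router + punch + borer + mill: floor space 9 + 2 + 8 + 3 = 22 ≤ 23, output 17 + 12 + 12 + 15 = 56.
router + planer + punch + mill: floor space 9 + 7 + 2 + 3 = 21 ≤ 23, output 17 + 15 + 12 + 15 = 59.
planer + punch + borer + mill: floor space 7 + 2 + 8 + 3 = 20 ≤ 23, output 15 + 12 + 12 + 15 = 54.
Best is router, planer, punch, and mill with total output 59.

59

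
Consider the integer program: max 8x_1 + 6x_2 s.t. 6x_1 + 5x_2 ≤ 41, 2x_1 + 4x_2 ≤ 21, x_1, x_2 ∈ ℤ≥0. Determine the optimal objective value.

54

(x_1,x_2)=(6,1): 6·6+5·1=41≤41, 2·6+4·1=16≤21, objective 54.
(x_1,x_2)=(5,2): 6·5+5·2=40≤41, 2·5+4·2=18≤21, objective 52.
Maximum is 54 at (x_1,x_2)=(6,1).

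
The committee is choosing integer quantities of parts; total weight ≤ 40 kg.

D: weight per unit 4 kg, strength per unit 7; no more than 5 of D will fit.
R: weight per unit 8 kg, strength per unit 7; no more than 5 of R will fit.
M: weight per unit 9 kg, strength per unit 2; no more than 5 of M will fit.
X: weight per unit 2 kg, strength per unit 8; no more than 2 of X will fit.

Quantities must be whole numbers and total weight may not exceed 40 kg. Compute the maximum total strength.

5×D, 2×R, and 2×X: weight 40 ≤ 40, strength 5·7 + 2·7 + 2·8 = 65.
3×D, 3×R, and 2×X: weight 40 ≤ 40, strength 3·7 + 3·7 + 2·8 = 58.
Best is 65.

65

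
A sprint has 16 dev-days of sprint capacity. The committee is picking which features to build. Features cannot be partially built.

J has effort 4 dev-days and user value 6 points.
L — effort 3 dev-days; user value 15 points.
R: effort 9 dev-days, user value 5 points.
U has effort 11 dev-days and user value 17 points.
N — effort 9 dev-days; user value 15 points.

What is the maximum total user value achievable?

Take J, L, and N: effort 4 + 3 + 9 = 16 ≤ 16, user value 6 + 15 + 15 = 36.
No other feasible combination does better.

36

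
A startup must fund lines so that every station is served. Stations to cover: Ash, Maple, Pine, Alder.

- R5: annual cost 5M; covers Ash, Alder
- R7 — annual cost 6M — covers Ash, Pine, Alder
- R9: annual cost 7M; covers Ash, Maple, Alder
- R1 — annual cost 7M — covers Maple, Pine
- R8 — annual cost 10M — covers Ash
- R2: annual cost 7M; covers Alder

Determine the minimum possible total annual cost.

This is an integer covering problem.
The greedy cost-per-new-station heuristic would pick R7 and R9 for 13, but a cheaper cover exists.
Choose R5 and R1: together they cover Ash, Maple, Pine, Alder — every station.
Total annual cost: 5 + 7 = 12.
No cover costs less than 12.

12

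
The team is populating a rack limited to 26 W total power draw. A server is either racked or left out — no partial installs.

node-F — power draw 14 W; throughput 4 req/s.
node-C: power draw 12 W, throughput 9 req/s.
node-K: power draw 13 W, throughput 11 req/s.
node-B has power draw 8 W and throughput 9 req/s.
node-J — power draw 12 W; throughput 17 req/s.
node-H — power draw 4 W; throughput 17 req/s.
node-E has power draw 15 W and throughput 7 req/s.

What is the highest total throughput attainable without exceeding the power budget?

43

Treat it as a binary knapsack problem.
Take node-B, node-J, and node-H: power draw 8 + 12 + 4 = 24 ≤ 26, throughput 9 + 17 + 17 = 43.
No other feasible combination does better.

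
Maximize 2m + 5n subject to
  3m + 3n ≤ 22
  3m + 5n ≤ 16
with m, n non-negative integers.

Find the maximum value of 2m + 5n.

15

(m,n)=(0,3): 3·0+3·3=9≤22, 3·0+5·3=15≤16, objective 15.
(m,n)=(1,2): 3·1+3·2=9≤22, 3·1+5·2=13≤16, objective 12.
(m,n)=(0,2): 3·0+3·2=6≤22, 3·0+5·2=10≤16, objective 10.
Maximum is 15 at (m,n)=(0,3).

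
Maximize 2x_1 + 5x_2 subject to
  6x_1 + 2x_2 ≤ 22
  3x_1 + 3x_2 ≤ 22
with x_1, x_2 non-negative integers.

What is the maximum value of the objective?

The continuous relaxation peaks at (0, 7.33) with value 36.67; rounding to a feasible lattice point costs some objective.
(x_1,x_2)=(0,7): 6·0+2·7=14≤22, 3·0+3·7=21≤22, objective 35.
(x_1,x_2)=(1,6): 6·1+2·6=18≤22, 3·1+3·6=21≤22, objective 32.
(x_1,x_2)=(0,6): 6·0+2·6=12≤22, 3·0+3·6=18≤22, objective 30.
The best lattice point is (0,7), giving 35.

35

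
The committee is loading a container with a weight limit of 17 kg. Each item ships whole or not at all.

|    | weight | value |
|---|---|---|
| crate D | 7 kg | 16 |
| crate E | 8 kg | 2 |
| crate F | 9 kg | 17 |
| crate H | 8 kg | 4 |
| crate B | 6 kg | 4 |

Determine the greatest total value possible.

33

Treat it as a binary knapsack problem.
crate F + crate B: weight 9 + 6 = 15 ≤ 17, value 17 + 4 = 21.
crate D + crate F: weight 7 + 9 = 16 ≤ 17, value 16 + 17 = 33.
crate F + crate H: weight 9 + 8 = 17 ≤ 17, value 17 + 4 = 21.
Best is crate D and crate F with total value 33.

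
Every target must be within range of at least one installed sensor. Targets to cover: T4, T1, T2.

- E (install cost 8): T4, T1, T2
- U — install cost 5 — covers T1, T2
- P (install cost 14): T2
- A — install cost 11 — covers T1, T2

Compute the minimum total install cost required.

8

The greedy cost-per-new-target heuristic would pick U and E for 13, but a cheaper cover exists.
E alone covers T4, T1, T2 — every target.
Total install cost: 8.
No cover costs less than 8.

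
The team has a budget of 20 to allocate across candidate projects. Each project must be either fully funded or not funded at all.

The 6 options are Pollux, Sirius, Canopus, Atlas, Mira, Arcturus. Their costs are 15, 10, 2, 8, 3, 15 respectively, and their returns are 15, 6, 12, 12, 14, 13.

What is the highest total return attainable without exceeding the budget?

Allowing fractional choices, the relaxed optimum would be about 45.0, but projects are indivisible.
Pollux + Canopus + Mira: cost 15 + 2 + 3 = 20 ≤ 20, return 15 + 12 + 14 = 41.
Canopus + Mira + Arcturus: cost 2 + 3 + 15 = 20 ≤ 20, return 12 + 14 + 13 = 39.
Canopus + Atlas + Mira: cost 2 + 8 + 3 = 13 ≤ 20, return 12 + 12 + 14 = 38.
Best is Pollux, Canopus, and Mira with total return 41.

41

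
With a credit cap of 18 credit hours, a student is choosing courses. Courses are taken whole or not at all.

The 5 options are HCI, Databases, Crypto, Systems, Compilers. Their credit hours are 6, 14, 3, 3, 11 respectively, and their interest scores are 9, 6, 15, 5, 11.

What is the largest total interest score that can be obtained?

HCI + Crypto + Systems: credit hours 6 + 3 + 3 = 12 ≤ 18, interest score 9 + 15 + 5 = 29.
Crypto + Compilers: credit hours 3 + 11 = 14 ≤ 18, interest score 15 + 11 = 26.
Crypto + Systems + Compilers: credit hours 3 + 3 + 11 = 17 ≤ 18, interest score 15 + 5 + 11 = 31.
Best is Crypto, Systems, and Compilers with total interest score 31.

31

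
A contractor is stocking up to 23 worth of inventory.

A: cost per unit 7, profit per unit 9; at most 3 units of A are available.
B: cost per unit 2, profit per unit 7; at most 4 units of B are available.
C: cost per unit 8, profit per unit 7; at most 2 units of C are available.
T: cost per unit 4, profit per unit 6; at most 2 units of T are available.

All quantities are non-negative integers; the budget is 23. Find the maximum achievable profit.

B has the best ratio (7/2); taking only B gives at most 4×7 = 28 (stopped by the supply cap of 4).
Mixing does better — 1×A, 4×B, and 2×T: cost 23 ≤ 23, profit 1·9 + 4·7 + 2·6 = 49.

49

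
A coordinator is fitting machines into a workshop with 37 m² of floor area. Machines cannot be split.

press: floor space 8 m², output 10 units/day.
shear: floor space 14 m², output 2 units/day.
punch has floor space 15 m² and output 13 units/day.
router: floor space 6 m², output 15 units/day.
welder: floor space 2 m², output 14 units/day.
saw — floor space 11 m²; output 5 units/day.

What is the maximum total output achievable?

52

Allowing fractional choices, the relaxed optimum would be about 54.7, but machines are indivisible.
press + punch + router + welder: floor space 8 + 15 + 6 + 2 = 31 ≤ 37, output 10 + 13 + 15 + 14 = 52.
press + router + welder + saw: floor space 8 + 6 + 2 + 11 = 27 ≤ 37, output 10 + 15 + 14 + 5 = 44.
punch + router + welder + saw: floor space 15 + 6 + 2 + 11 = 34 ≤ 37, output 13 + 15 + 14 + 5 = 47.
Best is press, punch, router, and welder with total output 52.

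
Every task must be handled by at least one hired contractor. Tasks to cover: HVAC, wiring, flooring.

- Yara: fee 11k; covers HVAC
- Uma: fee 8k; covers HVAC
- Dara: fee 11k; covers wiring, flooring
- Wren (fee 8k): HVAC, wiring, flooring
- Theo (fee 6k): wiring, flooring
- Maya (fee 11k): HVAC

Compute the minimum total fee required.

This is an integer covering problem.
Wren alone covers HVAC, wiring, flooring — every task.
Total fee: 8.
No cover costs less than 8.

8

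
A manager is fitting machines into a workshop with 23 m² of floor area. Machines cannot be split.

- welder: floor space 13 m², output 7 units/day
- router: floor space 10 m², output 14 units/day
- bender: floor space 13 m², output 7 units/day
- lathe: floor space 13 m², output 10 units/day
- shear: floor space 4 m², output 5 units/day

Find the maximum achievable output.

Take router and lathe: floor space 10 + 13 = 23 ≤ 23, output 14 + 10 = 24.
No other feasible combination does better.

24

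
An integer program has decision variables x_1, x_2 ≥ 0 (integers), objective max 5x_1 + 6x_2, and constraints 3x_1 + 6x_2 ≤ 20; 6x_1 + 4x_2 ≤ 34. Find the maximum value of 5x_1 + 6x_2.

(x_1,x_2)=(4,1): 3·4+6·1=18≤20, 6·4+4·1=28≤34, objective 26.
(x_1,x_2)=(5,0): 3·5+6·0=15≤20, 6·5+4·0=30≤34, objective 25.
(x_1,x_2)=(3,1): 3·3+6·1=15≤20, 6·3+4·1=22≤34, objective 21.
(x_1,x_2)=(4,0): 3·4+6·0=12≤20, 6·4+4·0=24≤34, objective 20.
Maximum is 26 at (x_1,x_2)=(4,1).

26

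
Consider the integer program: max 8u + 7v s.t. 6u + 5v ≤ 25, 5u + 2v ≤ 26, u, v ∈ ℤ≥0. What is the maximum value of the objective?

(u,v)=(0,5): 6·0+5·5=25≤25, 5·0+2·5=10≤26, objective 35.
(u,v)=(0,4): 6·0+5·4=20≤25, 5·0+2·4=8≤26, objective 28.
Maximum is 35 at (u,v)=(0,5).

35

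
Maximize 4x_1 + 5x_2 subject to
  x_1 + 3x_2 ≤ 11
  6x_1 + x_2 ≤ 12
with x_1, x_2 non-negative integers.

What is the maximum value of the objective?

19

The continuous relaxation peaks at (1.47, 3.18) with value 21.76; rounding to a feasible lattice point costs some objective.
(x_1,x_2)=(1,3): 1·1+3·3=10≤11, 6·1+1·3=9≤12, objective 19.
(x_1,x_2)=(0,3): 1·0+3·3=9≤11, 6·0+1·3=3≤12, objective 15.
Maximum is 19 at (x_1,x_2)=(1,3).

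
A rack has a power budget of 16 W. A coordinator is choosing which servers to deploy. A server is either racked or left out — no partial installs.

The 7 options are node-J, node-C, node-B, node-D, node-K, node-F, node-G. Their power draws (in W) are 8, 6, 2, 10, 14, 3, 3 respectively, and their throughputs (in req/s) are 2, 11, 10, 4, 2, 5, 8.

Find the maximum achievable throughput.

Allowing fractional choices, the relaxed optimum would be about 34.8, but servers are indivisible.
node-C + node-B + node-F + node-G: power draw 6 + 2 + 3 + 3 = 14 ≤ 16, throughput 11 + 10 + 5 + 8 = 34.
node-C + node-B + node-G: power draw 6 + 2 + 3 = 11 ≤ 16, throughput 11 + 10 + 8 = 29.
Best is node-C, node-B, node-F, and node-G with total throughput 34.

34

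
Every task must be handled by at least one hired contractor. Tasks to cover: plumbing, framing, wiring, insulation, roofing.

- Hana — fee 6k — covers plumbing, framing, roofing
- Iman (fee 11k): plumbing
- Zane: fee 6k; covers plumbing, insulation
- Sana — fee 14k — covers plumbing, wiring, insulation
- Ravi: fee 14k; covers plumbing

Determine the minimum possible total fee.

The greedy cost-per-new-task heuristic would pick Hana, Zane, and Sana for 26, but a cheaper cover exists.
Choose Hana and Sana: together they cover plumbing, framing, wiring, insulation, roofing — every task.
Total fee: 6 + 14 = 20.
No cover costs less than 20.

20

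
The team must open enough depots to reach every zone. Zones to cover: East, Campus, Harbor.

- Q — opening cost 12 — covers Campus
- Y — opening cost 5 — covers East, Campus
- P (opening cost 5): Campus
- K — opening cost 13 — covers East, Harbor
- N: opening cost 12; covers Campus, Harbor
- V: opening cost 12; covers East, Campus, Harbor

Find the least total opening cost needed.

The greedy cost-per-new-zone heuristic would pick Y and N for 17, but a cheaper cover exists.
V alone covers East, Campus, Harbor — every zone.
Total opening cost: 12.
No cover costs less than 12.

12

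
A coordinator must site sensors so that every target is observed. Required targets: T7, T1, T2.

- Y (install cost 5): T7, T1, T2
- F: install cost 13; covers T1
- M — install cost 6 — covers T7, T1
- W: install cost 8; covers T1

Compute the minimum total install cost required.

Y alone covers T7, T1, T2 — every target.
Total install cost: 5.
No cover costs less than 5.

5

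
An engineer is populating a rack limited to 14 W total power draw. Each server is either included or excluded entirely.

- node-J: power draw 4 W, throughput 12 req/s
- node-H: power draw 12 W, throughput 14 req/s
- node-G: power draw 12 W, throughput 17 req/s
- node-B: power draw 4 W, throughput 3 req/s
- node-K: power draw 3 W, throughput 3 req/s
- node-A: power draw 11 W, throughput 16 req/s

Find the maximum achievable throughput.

Allowing fractional choices, the relaxed optimum would be about 26.5, but servers are indivisible.
node-G: power draw 12 ≤ 14, throughput 17.
node-J + node-B + node-K: power draw 4 + 4 + 3 = 11 ≤ 14, throughput 12 + 3 + 3 = 18.
node-K + node-A: power draw 3 + 11 = 14 ≤ 14, throughput 3 + 16 = 19.
Best is node-K and node-A with total throughput 19.

19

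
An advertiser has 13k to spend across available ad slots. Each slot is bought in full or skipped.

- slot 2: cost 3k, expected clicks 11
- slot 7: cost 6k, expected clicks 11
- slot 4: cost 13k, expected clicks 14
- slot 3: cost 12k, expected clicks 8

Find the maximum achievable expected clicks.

22

slot 4: cost 13 ≤ 13, expected clicks 14.
slot 2: cost 3 ≤ 13, expected clicks 11.
slot 2 + slot 7: cost 3 + 6 = 9 ≤ 13, expected clicks 11 + 11 = 22.
Best is slot 2 and slot 7 with total expected clicks 22.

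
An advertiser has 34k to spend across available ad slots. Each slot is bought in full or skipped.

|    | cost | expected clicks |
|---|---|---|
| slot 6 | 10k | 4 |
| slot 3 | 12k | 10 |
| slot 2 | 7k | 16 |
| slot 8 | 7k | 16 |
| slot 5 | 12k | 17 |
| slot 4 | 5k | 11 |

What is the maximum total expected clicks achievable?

Allowing fractional choices, the relaxed optimum would be about 62.5, but ad slots are indivisible.
slot 3 + slot 2 + slot 8 + slot 4: cost 12 + 7 + 7 + 5 = 31 ≤ 34, expected clicks 10 + 16 + 16 + 11 = 53.
slot 2 + slot 8 + slot 5 + slot 4: cost 7 + 7 + 12 + 5 = 31 ≤ 34, expected clicks 16 + 16 + 17 + 11 = 60.
Best is slot 2, slot 8, slot 5, and slot 4 with total expected clicks 60.

60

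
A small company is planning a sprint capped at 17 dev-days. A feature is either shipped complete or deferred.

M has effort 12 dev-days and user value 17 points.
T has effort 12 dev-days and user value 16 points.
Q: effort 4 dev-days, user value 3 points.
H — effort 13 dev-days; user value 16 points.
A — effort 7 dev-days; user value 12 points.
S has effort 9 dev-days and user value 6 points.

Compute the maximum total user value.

20

Take M and Q: effort 12 + 4 = 16 ≤ 17, user value 17 + 3 = 20.
No other feasible combination does better.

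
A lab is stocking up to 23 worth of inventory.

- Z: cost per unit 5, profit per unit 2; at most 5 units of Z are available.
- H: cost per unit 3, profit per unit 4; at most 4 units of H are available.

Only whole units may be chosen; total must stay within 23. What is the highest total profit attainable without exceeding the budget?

20

This is a bounded integer knapsack.
Take 2×Z and 4×H: cost 22 ≤ 23, profit 2·2 + 4·4 = 20.
H has the best ratio (4/3) and is taken to its limit of 4; remaining capacity is filled optimally with the others.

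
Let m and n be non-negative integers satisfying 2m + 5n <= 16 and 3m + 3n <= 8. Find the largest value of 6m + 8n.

The continuous relaxation peaks at (0, 2.67) with value 21.33; rounding to a feasible lattice point costs some objective.
(m,n)=(0,2): 2·0+5·2=10≤16, 3·0+3·2=6≤8, objective 16.
(m,n)=(1,1): 2·1+5·1=7≤16, 3·1+3·1=6≤8, objective 14.
(m,n)=(0,1): 2·0+5·1=5≤16, 3·0+3·1=3≤8, objective 8.
No feasible integer point exceeds 16.

16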